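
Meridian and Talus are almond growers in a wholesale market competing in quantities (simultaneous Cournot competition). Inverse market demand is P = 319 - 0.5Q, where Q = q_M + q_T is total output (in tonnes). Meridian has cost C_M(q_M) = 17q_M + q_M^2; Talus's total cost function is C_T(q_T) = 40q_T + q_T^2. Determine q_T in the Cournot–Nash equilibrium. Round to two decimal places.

78.40

Meridian's profit: π_M = (319 - 0.5Q)q_M - (17q_M + q_M²). Setting ∂π_M/∂q_M = 0: 302 - 3q_M - (1/2)(q_T) = 0.
Talus's profit: π_T = (319 - 0.5Q)q_T - (40q_T + q_T²). Setting ∂π_T/∂q_T = 0: 279 - 3q_T - (1/2)(q_M) = 0.
Rearranging gives the reaction functions q_M = (302 - (1/2)q_T)/3 and q_T = (279 - (1/2)q_M)/3.
Solving the pair: q_M = 438/5, q_T = 392/5.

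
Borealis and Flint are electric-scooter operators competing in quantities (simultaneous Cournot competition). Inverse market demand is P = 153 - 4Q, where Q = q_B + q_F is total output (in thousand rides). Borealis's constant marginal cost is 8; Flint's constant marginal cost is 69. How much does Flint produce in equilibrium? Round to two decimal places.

1.92

Borealis's profit: π_B = (153 - 4Q)q_B - (8q_B). Setting ∂π_B/∂q_B = 0: 145 - 8q_B - 4(q_F) = 0.
Flint's profit: π_F = (153 - 4Q)q_F - (69q_F). Setting ∂π_F/∂q_F = 0: 84 - 8q_F - 4(q_B) = 0.
Rearranging gives the reaction functions q_B = (145 - 4q_F)/8 and q_F = (84 - 4q_B)/8.
Substituting one into the other gives q_B = 103/6 and q_F = 23/12.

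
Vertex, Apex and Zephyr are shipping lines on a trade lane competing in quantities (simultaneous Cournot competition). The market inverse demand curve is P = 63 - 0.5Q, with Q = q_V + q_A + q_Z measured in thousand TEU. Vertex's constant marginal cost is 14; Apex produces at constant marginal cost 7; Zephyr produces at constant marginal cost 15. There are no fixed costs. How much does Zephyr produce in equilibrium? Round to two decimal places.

19.50

Vertex's profit: π_V = (63 - 0.5Q)q_V - (14q_V). Setting ∂π_V/∂q_V = 0: 49 - q_V - (1/2)(q_A + q_Z) = 0.
Apex's first-order condition: 56 - q_A - (1/2)(q_V + q_Z) = 0.
Zephyr's profit: π_Z = (63 - 0.5Q)q_Z - (15q_Z). Setting ∂π_Z/∂q_Z = 0: 48 - q_Z - (1/2)(q_V + q_A) = 0.
Adding the 3 conditions: 153 − Q − Q = 0, i.e. Q = 153/2.
Back-substituting: q_V = (49 − 153/4)/(1/2) = 43/2, q_A = (56 − 153/4)/(1/2) = 71/2, q_Z = (48 − 153/4)/(1/2) = 39/2.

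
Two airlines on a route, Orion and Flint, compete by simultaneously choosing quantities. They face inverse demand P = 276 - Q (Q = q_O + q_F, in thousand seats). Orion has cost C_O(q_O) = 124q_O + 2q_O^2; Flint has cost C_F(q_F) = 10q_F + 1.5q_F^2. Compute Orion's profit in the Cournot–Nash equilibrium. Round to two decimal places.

Orion's profit: π_O = (276 - Q)q_O - (124q_O + 2q_O²). Setting ∂π_O/∂q_O = 0: 152 - 6q_O - (q_F) = 0.
Flint's profit: π_F = (276 - Q)q_F - (10q_F + (3/2)q_F²). Setting ∂π_F/∂q_F = 0: 266 - 5q_F - (q_O) = 0.
So q_O = (152 - q_F)/6 and q_F = (266 - q_O)/5.
Substituting one into the other gives q_O = 494/29 and q_F = 1444/29.
Price P = 276 - 1938/29 = 209.1724.
Orion's profit: 209.1724·(494/29) - 124·(494/29) - 2(494/29)² = 870.5208.

870.52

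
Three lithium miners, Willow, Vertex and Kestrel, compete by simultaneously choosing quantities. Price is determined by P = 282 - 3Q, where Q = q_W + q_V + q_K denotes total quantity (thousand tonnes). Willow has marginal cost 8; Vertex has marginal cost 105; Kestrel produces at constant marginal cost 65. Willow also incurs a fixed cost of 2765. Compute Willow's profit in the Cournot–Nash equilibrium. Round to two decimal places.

1051.33

Willow's profit: π_W = (282 - 3Q)q_W - (8q_W). Setting ∂π_W/∂q_W = 0: 274 - 6q_W - 3(q_V + q_K) = 0.
Vertex's profit: π_V = (282 - 3Q)q_V - (105q_V). Setting ∂π_V/∂q_V = 0: 177 - 6q_V - 3(q_W + q_K) = 0.
Kestrel's first-order condition: 217 - 6q_K - 3(q_W + q_V) = 0.
Adding the 3 conditions: 668 − 6Q − 6Q = 0, i.e. Q = 167/3.
Back-substituting: q_W = (274 − 167)/3 = 107/3, q_V = (177 − 167)/3 = 10/3, q_K = (217 − 167)/3 = 50/3.
Price P = 282 - 3·(167/3) = 115.
Willow's profit: (115 - 8)·(107/3) - 2765 = 1051.3333.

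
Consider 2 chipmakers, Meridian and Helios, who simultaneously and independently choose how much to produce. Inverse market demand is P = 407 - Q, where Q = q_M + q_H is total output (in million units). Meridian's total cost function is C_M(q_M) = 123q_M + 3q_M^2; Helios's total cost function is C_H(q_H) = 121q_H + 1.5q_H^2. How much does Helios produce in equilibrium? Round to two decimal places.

Meridian's profit: π_M = (407 - Q)q_M - (123q_M + 3q_M²). Setting ∂π_M/∂q_M = 0: 284 - 8q_M - (q_H) = 0.
Helios's first-order condition: 286 - 5q_H - (q_M) = 0.
Rearranging gives the reaction functions q_M = (284 - q_H)/8 and q_H = (286 - q_M)/5.
Substituting one into the other gives q_M = 378/13 and q_H = 668/13.

51.38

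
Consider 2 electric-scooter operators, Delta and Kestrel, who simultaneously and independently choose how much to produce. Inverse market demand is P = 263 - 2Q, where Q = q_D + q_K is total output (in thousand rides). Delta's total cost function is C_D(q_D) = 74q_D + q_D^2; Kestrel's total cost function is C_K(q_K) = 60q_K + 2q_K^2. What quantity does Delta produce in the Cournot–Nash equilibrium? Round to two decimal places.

25.14

Delta's profit: π_D = (263 - 2Q)q_D - (74q_D + q_D²). Setting ∂π_D/∂q_D = 0: 189 - 6q_D - 2(q_K) = 0.
Kestrel's first-order condition: 203 - 8q_K - 2(q_D) = 0.
Best responses: q_D = (189 - 2q_K)/6, q_K = (203 - 2q_D)/8.
Substituting one into the other gives q_D = 553/22 and q_K = 210/11.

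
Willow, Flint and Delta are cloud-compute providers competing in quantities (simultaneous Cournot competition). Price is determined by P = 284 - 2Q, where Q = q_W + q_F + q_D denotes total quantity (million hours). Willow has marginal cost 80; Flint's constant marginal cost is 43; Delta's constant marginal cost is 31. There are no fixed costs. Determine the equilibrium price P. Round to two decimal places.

109.50

Willow's profit: π_W = (284 - 2Q)q_W - (80q_W). Setting ∂π_W/∂q_W = 0: 204 - 4q_W - 2(q_F + q_D) = 0.
Flint's profit: π_F = (284 - 2Q)q_F - (43q_F). Setting ∂π_F/∂q_F = 0: 241 - 4q_F - 2(q_W + q_D) = 0.
Delta's first-order condition: 253 - 4q_D - 2(q_W + q_F) = 0.
Adding the 3 first-order conditions: 698 − 8Q = 0, so Q = 349/4.
Back-substituting: q_W = (204 − 349/2)/2 = 59/4, q_F = (241 − 349/2)/2 = 133/4, q_D = (253 − 349/2)/2 = 157/4.
Total output Q = 349/4, so price P = 284 - 2·(349/4) = 219/2.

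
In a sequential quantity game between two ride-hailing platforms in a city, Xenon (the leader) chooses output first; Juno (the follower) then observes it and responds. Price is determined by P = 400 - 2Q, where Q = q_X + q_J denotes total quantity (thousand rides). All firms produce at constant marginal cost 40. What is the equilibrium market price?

130

Solve by backward induction. Given q_X, the follower Juno maximises π_J = (400 - 2q_X - 2q_J)q_J - 40q_J.
Follower FOC: 360 - 2q_X - 4q_J = 0, so q_J(q_X) = (360 - 2q_X)/4.
The leader anticipates this reaction. Substituting into P = 400 - 2Q gives P = 220 - q_X, so π_X = (220 - q_X)q_X - 40q_X.
Leader FOC: 180 - 2q_X = 0, so q_X = 90.
Then q_J = (360 - 2·90)/4 = 45.
Total output Q = 135, so price P = 400 - 2·135 = 130.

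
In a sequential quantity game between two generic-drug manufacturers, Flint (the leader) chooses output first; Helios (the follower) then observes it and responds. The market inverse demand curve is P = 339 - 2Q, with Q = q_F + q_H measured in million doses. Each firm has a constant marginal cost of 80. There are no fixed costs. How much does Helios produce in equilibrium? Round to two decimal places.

The follower Helios best-responds to any q_F: π_H = (339 - 2Q)q_H - 80q_H.
Follower FOC: 259 - 2q_F - 4q_H = 0, so q_H(q_F) = (259 - 2q_F)/4.
The leader anticipates this reaction. Substituting into P = 339 - 2Q gives P = 419/2 - q_F, so π_F = (419/2 - q_F)q_F - 80q_F.
Leader FOC: 259/2 - 2q_F = 0, so q_F = 259/4.
Then q_H = (259 - 2·(259/4))/4 = 259/8.

32.38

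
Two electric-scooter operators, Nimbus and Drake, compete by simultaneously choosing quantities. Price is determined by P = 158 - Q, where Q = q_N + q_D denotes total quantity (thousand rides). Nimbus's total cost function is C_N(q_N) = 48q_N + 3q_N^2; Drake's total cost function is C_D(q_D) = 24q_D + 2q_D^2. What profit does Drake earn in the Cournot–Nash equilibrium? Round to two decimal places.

Nimbus's profit: π_N = (158 - Q)q_N - (48q_N + 3q_N²). Setting ∂π_N/∂q_N = 0: 110 - 8q_N - (q_D) = 0.
Drake's first-order condition: 134 - 6q_D - (q_N) = 0.
Best responses: q_N = (110 - q_D)/8, q_D = (134 - q_N)/6.
Substituting one into the other gives q_N = 526/47 and q_D = 962/47.
Price P = 158 - 1488/47 = 126.3404.
Drake's profit: 126.3404·(962/47) - 24·(962/47) - 2(962/47)² = 1256.8275.

1256.83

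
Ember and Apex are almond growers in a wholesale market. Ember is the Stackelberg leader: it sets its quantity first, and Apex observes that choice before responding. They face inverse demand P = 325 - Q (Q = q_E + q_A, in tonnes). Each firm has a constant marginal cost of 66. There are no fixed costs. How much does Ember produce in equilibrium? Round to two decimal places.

129.50

Solve by backward induction. Given q_E, the follower Apex maximises π_A = (325 - q_E - q_A)q_A - 66q_A.
Setting the follower's marginal profit to zero, 259 - q_E - 2q_A = 0, i.e. q_A = (259 - q_E)/2.
Ember substitutes q_A(q_E) into its own profit: π_E = q_E(325 - q_E - (259 - q_E)/2) - 66q_E = (391/2 - (1/2)q_E)q_E - 66q_E.
Maximising: ∂π_E/∂q_E = 259/2 - q_E = 0, giving q_E = 259/2.
Then q_A = (259 - 259/2)/2 = 259/4.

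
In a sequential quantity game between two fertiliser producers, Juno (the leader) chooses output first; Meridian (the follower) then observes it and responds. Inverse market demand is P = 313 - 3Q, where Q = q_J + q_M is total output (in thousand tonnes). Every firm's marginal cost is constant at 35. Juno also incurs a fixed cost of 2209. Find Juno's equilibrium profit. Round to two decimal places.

Solve by backward induction. Given q_J, the follower Meridian maximises π_M = (313 - 3q_J - 3q_M)q_M - 35q_M.
Follower FOC: 278 - 3q_J - 6q_M = 0, so q_M(q_J) = (278 - 3q_J)/6.
The leader anticipates this reaction. Substituting into P = 313 - 3Q gives P = 174 - (3/2)q_J, so π_J = (174 - (3/2)q_J)q_J - 35q_J.
The leader's first-order condition 139 - 3q_J = 0 yields q_J = 139/3.
Then q_M = (278 - 3·(139/3))/6 = 139/6.
Price P = 313 - 3·(139/2) = 209/2.
Juno's profit: (209/2 - 35)·(139/3) - 2209 = 1011.1667.

1011.17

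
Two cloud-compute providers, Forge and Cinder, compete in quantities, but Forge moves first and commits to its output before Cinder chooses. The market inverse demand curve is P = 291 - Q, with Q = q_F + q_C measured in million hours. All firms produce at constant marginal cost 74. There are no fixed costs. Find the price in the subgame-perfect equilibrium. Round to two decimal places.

Solve by backward induction. Given q_F, the follower Cinder maximises π_C = (291 - q_F - q_C)q_C - 74q_C.
Setting the follower's marginal profit to zero, 217 - q_F - 2q_C = 0, i.e. q_C = (217 - q_F)/2.
Forge substitutes q_C(q_F) into its own profit: π_F = q_F(291 - q_F - (217 - q_F)/2) - 74q_F = (365/2 - (1/2)q_F)q_F - 74q_F.
The leader's first-order condition 217/2 - q_F = 0 yields q_F = 217/2.
Then q_C = (217 - 217/2)/2 = 217/4.
Total output Q = 651/4, so price P = 291 - 651/4 = 513/4.

128.25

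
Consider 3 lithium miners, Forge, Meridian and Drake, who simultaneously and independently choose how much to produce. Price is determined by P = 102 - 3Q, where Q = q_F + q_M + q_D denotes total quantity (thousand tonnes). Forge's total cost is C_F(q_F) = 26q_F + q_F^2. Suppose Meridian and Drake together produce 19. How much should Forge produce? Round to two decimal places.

2.38

With rivals' combined output fixed at 19, Forge's profit is π_F = (102 - 3·19 - 3q_F)q_F - (26q_F + q_F²) = (45 - 3q_F)q_F - (26q_F + q_F²).
∂π_F/∂q_F = 19 - 8q_F = 0, so q_F = 19/8.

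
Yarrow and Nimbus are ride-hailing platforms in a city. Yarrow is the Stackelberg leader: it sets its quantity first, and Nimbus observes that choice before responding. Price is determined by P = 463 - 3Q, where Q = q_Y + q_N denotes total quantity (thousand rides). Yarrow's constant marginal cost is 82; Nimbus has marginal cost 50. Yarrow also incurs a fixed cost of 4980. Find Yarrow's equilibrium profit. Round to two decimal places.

95.04

The follower Nimbus best-responds to any q_Y: π_N = (463 - 3Q)q_N - 50q_N.
Setting the follower's marginal profit to zero, 413 - 3q_Y - 6q_N = 0, i.e. q_N = (413 - 3q_Y)/6.
The leader anticipates this reaction. Substituting into P = 463 - 3Q gives P = 513/2 - (3/2)q_Y, so π_Y = (513/2 - (3/2)q_Y)q_Y - 82q_Y.
Leader FOC: 349/2 - 3q_Y = 0, so q_Y = 349/6.
Then q_N = (413 - 3·(349/6))/6 = 159/4.
Price P = 463 - 3·(1175/12) = 677/4.
Yarrow's profit: (677/4 - 82)·(349/6) - 4980 = 95.0417.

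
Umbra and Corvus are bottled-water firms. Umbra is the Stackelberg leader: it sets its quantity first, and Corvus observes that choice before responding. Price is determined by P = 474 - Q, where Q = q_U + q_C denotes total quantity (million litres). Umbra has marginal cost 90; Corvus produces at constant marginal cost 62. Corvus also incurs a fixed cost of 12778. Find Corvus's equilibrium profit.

911

The follower Corvus best-responds to any q_U: π_C = (474 - Q)q_C - 62q_C.
Setting the follower's marginal profit to zero, 412 - q_U - 2q_C = 0, i.e. q_C = (412 - q_U)/2.
Umbra substitutes q_C(q_U) into its own profit: π_U = q_U(474 - q_U - (412 - q_U)/2) - 90q_U = (268 - (1/2)q_U)q_U - 90q_U.
The leader's first-order condition 178 - q_U = 0 yields q_U = 178.
Then q_C = (412 - 178)/2 = 117.
Price P = 474 - 295 = 179.
Corvus's profit: (179 - 62)·117 - 12778 = 911.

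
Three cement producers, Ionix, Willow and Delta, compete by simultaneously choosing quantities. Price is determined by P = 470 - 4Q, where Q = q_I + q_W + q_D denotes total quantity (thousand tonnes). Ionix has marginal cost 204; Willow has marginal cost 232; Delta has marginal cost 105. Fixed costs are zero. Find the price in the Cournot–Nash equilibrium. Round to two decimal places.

252.75

Ionix's profit: π_I = (470 - 4Q)q_I - (204q_I). Setting ∂π_I/∂q_I = 0: 266 - 8q_I - 4(q_W + q_D) = 0.
Willow's first-order condition: 238 - 8q_W - 4(q_I + q_D) = 0.
Delta's first-order condition: 365 - 8q_D - 4(q_I + q_W) = 0.
Adding the 3 first-order conditions: 869 − 16Q = 0, so Q = 869/16.
Back-substituting: q_I = (266 − 869/4)/4 = 195/16, q_W = (238 − 869/4)/4 = 83/16, q_D = (365 − 869/4)/4 = 591/16.
Total output Q = 869/16, so price P = 470 - 4·(869/16) = 1011/4.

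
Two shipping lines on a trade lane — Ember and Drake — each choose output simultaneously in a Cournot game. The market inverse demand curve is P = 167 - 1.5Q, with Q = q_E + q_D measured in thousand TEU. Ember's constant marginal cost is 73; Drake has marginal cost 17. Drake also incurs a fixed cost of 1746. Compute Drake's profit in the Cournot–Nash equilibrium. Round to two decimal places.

1397.41

Ember's profit: π_E = (167 - 1.5Q)q_E - (73q_E). Setting ∂π_E/∂q_E = 0: 94 - 3q_E - (3/2)(q_D) = 0.
Drake's first-order condition: 150 - 3q_D - (3/2)(q_E) = 0.
So q_E = (94 - (3/2)q_D)/3 and q_D = (150 - (3/2)q_E)/3.
Solving the pair: q_E = 76/9, q_D = 412/9.
Price P = 167 - (3/2)·(488/9) = 257/3.
Drake's profit: (257/3 - 17)·(412/9) - 1746 = 1397.4074.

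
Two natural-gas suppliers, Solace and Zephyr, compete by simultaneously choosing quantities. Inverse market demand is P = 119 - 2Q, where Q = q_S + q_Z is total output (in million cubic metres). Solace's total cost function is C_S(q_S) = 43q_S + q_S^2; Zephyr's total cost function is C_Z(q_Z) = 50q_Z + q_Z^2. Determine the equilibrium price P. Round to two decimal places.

82.75

Solace's profit: π_S = (119 - 2Q)q_S - (43q_S + q_S²). Setting ∂π_S/∂q_S = 0: 76 - 6q_S - 2(q_Z) = 0.
Zephyr's first-order condition: 69 - 6q_Z - 2(q_S) = 0.
Best responses: q_S = (76 - 2q_Z)/6, q_Z = (69 - 2q_S)/6.
Solving the pair: q_S = 159/16, q_Z = 131/16.
Total output Q = 145/8, so price P = 119 - 2·(145/8) = 331/4.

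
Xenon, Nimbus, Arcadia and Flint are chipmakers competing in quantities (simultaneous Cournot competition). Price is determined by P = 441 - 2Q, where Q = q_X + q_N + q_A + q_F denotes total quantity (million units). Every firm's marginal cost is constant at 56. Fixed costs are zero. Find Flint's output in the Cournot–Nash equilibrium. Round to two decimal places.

Each firm earns π_i = (441 - 2Q)q_i - 56q_i.
Setting ∂π_i/∂q_i = 0 with rivals' quantities fixed: 385 - 4q_i - 2·Σ_{j≠i} q_j = 0.
By symmetry each firm produces the same amount; substituting Σ_{j≠i} q_j = 3q_i yields q_i = 385/10 = 77/2.

38.50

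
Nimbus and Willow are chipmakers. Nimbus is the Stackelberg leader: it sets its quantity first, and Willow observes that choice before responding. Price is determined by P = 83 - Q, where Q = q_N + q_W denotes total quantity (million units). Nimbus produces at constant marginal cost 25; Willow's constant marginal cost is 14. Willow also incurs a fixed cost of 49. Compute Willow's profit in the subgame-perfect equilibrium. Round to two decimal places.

Solve by backward induction. Given q_N, the follower Willow maximises π_W = (83 - q_N - q_W)q_W - 14q_W.
Setting the follower's marginal profit to zero, 69 - q_N - 2q_W = 0, i.e. q_W = (69 - q_N)/2.
The leader anticipates this reaction. Substituting into P = 83 - Q gives P = 97/2 - (1/2)q_N, so π_N = (97/2 - (1/2)q_N)q_N - 25q_N.
Maximising: ∂π_N/∂q_N = 47/2 - q_N = 0, giving q_N = 47/2.
Then q_W = (69 - 47/2)/2 = 91/4.
Price P = 83 - 185/4 = 147/4.
Willow's profit: (147/4 - 14)·(91/4) - 49 = 468.5625.

468.56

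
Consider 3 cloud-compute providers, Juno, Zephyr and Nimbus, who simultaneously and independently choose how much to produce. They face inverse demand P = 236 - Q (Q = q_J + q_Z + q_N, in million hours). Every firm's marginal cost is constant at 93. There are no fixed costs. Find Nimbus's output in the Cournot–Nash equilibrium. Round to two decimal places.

35.75

A representative firm's profit is π_i = q_i(236 - Q) - 93q_i.
First-order condition (treating rivals' output as given): 143 - 2q_i - Σ_{j≠i} q_j = 0.
With identical firms every q_j equals q_i, so Σ_{j≠i} q_j = 2q_i and 143 = 4q_i, giving q_i = 143/4.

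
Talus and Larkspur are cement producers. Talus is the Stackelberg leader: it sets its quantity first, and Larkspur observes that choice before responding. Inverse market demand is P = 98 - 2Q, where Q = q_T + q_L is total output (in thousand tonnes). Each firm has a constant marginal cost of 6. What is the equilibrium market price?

29

The follower Larkspur best-responds to any q_T: π_L = (98 - 2Q)q_L - 6q_L.
Follower FOC: 92 - 2q_T - 4q_L = 0, so q_L(q_T) = (92 - 2q_T)/4.
Talus substitutes q_L(q_T) into its own profit: π_T = q_T(98 - 2q_T - (92 - 2q_T)/2) - 6q_T = (52 - q_T)q_T - 6q_T.
The leader's first-order condition 46 - 2q_T = 0 yields q_T = 23.
Then q_L = (92 - 2·23)/4 = 23/2.
Total output Q = 69/2, so price P = 98 - 2·(69/2) = 29.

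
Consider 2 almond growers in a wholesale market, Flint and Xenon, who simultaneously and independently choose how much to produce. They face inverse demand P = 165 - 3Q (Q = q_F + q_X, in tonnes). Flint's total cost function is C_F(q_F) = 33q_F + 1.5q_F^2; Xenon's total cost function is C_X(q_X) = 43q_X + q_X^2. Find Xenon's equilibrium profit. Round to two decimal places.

496.65

Flint's profit: π_F = (165 - 3Q)q_F - (33q_F + (3/2)q_F²). Setting ∂π_F/∂q_F = 0: 132 - 9q_F - 3(q_X) = 0.
Xenon's profit: π_X = (165 - 3Q)q_X - (43q_X + q_X²). Setting ∂π_X/∂q_X = 0: 122 - 8q_X - 3(q_F) = 0.
Rearranging gives the reaction functions q_F = (132 - 3q_X)/9 and q_X = (122 - 3q_F)/8.
Solving the pair: q_F = 230/21, q_X = 78/7.
Price P = 165 - 3·(464/21) = 691/7.
Xenon's profit: (691/7)·(78/7) - 43·(78/7) - (78/7)² = 496.6531.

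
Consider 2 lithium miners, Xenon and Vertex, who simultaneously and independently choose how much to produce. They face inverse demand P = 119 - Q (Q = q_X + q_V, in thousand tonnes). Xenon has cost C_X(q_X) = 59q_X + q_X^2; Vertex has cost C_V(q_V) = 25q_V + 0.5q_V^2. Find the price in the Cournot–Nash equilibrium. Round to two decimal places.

Xenon's profit: π_X = (119 - Q)q_X - (59q_X + q_X²). Setting ∂π_X/∂q_X = 0: 60 - 4q_X - (q_V) = 0.
Vertex's first-order condition: 94 - 3q_V - (q_X) = 0.
Rearranging gives the reaction functions q_X = (60 - q_V)/4 and q_V = (94 - q_X)/3.
Solving the pair: q_X = 86/11, q_V = 316/11.
Total output Q = 402/11, so price P = 119 - 402/11 = 907/11.

82.45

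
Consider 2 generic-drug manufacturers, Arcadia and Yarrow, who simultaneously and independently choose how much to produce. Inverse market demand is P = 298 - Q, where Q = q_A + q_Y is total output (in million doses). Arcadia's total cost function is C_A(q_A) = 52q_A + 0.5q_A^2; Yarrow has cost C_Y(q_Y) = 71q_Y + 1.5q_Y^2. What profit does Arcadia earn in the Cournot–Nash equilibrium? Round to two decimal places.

7699.05

Arcadia's profit: π_A = (298 - Q)q_A - (52q_A + (1/2)q_A²). Setting ∂π_A/∂q_A = 0: 246 - 3q_A - (q_Y) = 0.
Yarrow's first-order condition: 227 - 5q_Y - (q_A) = 0.
Best responses: q_A = (246 - q_Y)/3, q_Y = (227 - q_A)/5.
Substituting one into the other gives q_A = 1003/14 and q_Y = 435/14.
Price P = 298 - 719/7 = 1367/7.
Arcadia's profit: (1367/7)·(1003/14) - 52·(1003/14) - (1/2)(1003/14)² = 7699.0485.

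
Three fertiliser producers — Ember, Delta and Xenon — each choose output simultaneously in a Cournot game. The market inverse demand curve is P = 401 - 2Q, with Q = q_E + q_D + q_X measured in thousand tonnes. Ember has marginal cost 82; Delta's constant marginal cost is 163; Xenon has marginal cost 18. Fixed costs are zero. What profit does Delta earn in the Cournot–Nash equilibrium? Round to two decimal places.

4.50

Ember's profit: π_E = (401 - 2Q)q_E - (82q_E). Setting ∂π_E/∂q_E = 0: 319 - 4q_E - 2(q_D + q_X) = 0.
Delta's first-order condition: 238 - 4q_D - 2(q_E + q_X) = 0.
Xenon's profit: π_X = (401 - 2Q)q_X - (18q_X). Setting ∂π_X/∂q_X = 0: 383 - 4q_X - 2(q_E + q_D) = 0.
Summing all 3 equations gives 940 − 8Q = 0, hence Q = 235/2.
Back-substituting: q_E = (319 − 235)/2 = 42, q_D = (238 − 235)/2 = 3/2, q_X = (383 − 235)/2 = 74.
Price P = 401 - 2·(235/2) = 166.
Delta's profit: (166 - 163)·(3/2) = 9/2.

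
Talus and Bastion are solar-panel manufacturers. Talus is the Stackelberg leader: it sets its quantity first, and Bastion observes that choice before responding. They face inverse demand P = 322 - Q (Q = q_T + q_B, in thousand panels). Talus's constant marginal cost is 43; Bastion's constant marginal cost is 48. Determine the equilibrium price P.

The follower Bastion best-responds to any q_T: π_B = (322 - Q)q_B - 48q_B.
Setting the follower's marginal profit to zero, 274 - q_T - 2q_B = 0, i.e. q_B = (274 - q_T)/2.
Talus substitutes q_B(q_T) into its own profit: π_T = q_T(322 - q_T - (274 - q_T)/2) - 43q_T = (185 - (1/2)q_T)q_T - 43q_T.
Leader FOC: 142 - q_T = 0, so q_T = 142.
Then q_B = (274 - 142)/2 = 66.
Total output Q = 208, so price P = 322 - 208 = 114.

114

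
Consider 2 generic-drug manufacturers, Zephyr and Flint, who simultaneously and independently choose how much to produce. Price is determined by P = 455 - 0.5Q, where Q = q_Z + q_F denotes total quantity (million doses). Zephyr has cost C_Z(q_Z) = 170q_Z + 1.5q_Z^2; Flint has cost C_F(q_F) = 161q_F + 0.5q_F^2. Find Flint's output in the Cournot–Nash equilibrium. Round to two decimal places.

133.35

Zephyr's profit: π_Z = (455 - 0.5Q)q_Z - (170q_Z + (3/2)q_Z²). Setting ∂π_Z/∂q_Z = 0: 285 - 4q_Z - (1/2)(q_F) = 0.
Flint's first-order condition: 294 - 2q_F - (1/2)(q_Z) = 0.
Best responses: q_Z = (285 - (1/2)q_F)/4, q_F = (294 - (1/2)q_Z)/2.
Solving the pair: q_Z = 1692/31, q_F = 133.3548.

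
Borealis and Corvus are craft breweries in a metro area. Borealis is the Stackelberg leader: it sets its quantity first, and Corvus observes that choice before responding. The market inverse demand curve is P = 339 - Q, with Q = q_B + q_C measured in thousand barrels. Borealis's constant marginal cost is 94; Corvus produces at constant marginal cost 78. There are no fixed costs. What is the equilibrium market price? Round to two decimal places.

The follower Corvus best-responds to any q_B: π_C = (339 - Q)q_C - 78q_C.
Follower FOC: 261 - q_B - 2q_C = 0, so q_C(q_B) = (261 - q_B)/2.
Borealis substitutes q_C(q_B) into its own profit: π_B = q_B(339 - q_B - (261 - q_B)/2) - 94q_B = (417/2 - (1/2)q_B)q_B - 94q_B.
Maximising: ∂π_B/∂q_B = 229/2 - q_B = 0, giving q_B = 229/2.
Then q_C = (261 - 229/2)/2 = 293/4.
Total output Q = 751/4, so price P = 339 - 751/4 = 605/4.

151.25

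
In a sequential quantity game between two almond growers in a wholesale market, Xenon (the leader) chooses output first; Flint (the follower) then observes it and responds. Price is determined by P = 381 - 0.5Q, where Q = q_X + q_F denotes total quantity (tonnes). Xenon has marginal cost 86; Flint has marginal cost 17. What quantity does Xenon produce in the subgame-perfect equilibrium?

226

Solve by backward induction. Given q_X, the follower Flint maximises π_F = (381 - (1/2)q_X - (1/2)q_F)q_F - 17q_F.
Setting the follower's marginal profit to zero, 364 - (1/2)q_X - q_F = 0, i.e. q_F = (364 - (1/2)q_X).
The leader anticipates this reaction. Substituting into P = 381 - 0.5Q gives P = 199 - (1/4)q_X, so π_X = (199 - (1/4)q_X)q_X - 86q_X.
Maximising: ∂π_X/∂q_X = 113 - (1/2)q_X = 0, giving q_X = 226.
Then q_F = (364 - (1/2)·226) = 251.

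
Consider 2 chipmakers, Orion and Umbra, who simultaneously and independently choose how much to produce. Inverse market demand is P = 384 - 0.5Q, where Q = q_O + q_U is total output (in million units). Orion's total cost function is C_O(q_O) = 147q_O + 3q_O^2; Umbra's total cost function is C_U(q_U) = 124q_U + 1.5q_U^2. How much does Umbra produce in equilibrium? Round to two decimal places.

Orion's profit: π_O = (384 - 0.5Q)q_O - (147q_O + 3q_O²). Setting ∂π_O/∂q_O = 0: 237 - 7q_O - (1/2)(q_U) = 0.
Umbra's first-order condition: 260 - 4q_U - (1/2)(q_O) = 0.
Rearranging gives the reaction functions q_O = (237 - (1/2)q_U)/7 and q_U = (260 - (1/2)q_O)/4.
Solving the pair: q_O = 29.4775, q_U = 61.3153.

61.32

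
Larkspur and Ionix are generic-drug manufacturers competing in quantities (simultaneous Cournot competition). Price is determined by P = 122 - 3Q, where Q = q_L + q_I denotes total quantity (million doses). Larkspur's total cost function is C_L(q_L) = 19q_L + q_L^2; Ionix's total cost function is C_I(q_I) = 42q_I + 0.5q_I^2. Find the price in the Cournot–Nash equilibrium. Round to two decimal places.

70.17

Larkspur's profit: π_L = (122 - 3Q)q_L - (19q_L + q_L²). Setting ∂π_L/∂q_L = 0: 103 - 8q_L - 3(q_I) = 0.
Ionix's first-order condition: 80 - 7q_I - 3(q_L) = 0.
Best responses: q_L = (103 - 3q_I)/8, q_I = (80 - 3q_L)/7.
Substituting one into the other gives q_L = 481/47 and q_I = 331/47.
Total output Q = 812/47, so price P = 122 - 3·(812/47) = 70.1702.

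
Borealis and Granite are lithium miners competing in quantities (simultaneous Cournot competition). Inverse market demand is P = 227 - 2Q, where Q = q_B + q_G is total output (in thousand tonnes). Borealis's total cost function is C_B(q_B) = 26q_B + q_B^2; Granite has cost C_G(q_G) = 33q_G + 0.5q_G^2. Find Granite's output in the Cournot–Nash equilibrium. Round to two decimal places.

Borealis's profit: π_B = (227 - 2Q)q_B - (26q_B + q_B²). Setting ∂π_B/∂q_B = 0: 201 - 6q_B - 2(q_G) = 0.
Granite's profit: π_G = (227 - 2Q)q_G - (33q_G + (1/2)q_G²). Setting ∂π_G/∂q_G = 0: 194 - 5q_G - 2(q_B) = 0.
So q_B = (201 - 2q_G)/6 and q_G = (194 - 2q_B)/5.
Solving the pair: q_B = 617/26, q_G = 381/13.

29.31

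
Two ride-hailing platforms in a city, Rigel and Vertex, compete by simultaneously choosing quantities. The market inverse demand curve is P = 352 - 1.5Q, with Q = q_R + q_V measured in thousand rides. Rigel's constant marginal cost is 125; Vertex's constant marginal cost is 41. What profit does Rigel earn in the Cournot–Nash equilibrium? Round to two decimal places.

Rigel's profit: π_R = (352 - 1.5Q)q_R - (125q_R). Setting ∂π_R/∂q_R = 0: 227 - 3q_R - (3/2)(q_V) = 0.
Vertex's profit: π_V = (352 - 1.5Q)q_V - (41q_V). Setting ∂π_V/∂q_V = 0: 311 - 3q_V - (3/2)(q_R) = 0.
Best responses: q_R = (227 - (3/2)q_V)/3, q_V = (311 - (3/2)q_R)/3.
Solving the pair: q_R = 286/9, q_V = 790/9.
Price P = 352 - (3/2)·(1076/9) = 518/3.
Rigel's profit: (518/3 - 125)·(286/9) = 1514.7407.

1514.74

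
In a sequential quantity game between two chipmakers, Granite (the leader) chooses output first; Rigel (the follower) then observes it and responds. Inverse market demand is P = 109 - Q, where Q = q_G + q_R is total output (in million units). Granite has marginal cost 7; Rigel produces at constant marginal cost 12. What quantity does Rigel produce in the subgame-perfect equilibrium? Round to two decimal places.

21.75

The follower Rigel best-responds to any q_G: π_R = (109 - Q)q_R - 12q_R.
Setting the follower's marginal profit to zero, 97 - q_G - 2q_R = 0, i.e. q_R = (97 - q_G)/2.
Granite substitutes q_R(q_G) into its own profit: π_G = q_G(109 - q_G - (97 - q_G)/2) - 7q_G = (121/2 - (1/2)q_G)q_G - 7q_G.
Leader FOC: 107/2 - q_G = 0, so q_G = 107/2.
Then q_R = (97 - 107/2)/2 = 87/4.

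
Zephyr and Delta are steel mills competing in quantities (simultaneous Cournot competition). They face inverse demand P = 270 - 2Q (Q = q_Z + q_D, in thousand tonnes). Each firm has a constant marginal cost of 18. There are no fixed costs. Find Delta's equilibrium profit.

3528

A representative firm's profit is π_i = q_i(270 - 2Q) - 18q_i.
Setting ∂π_i/∂q_i = 0 with rivals' quantities fixed: 252 - 4q_i - 2q_j = 0.
With identical firms every q_j equals q_i, so q_j = q_i and 252 = 6q_i, giving q_i = 42.
Price P = 270 - 2·84 = 102.
Delta's profit: (102 - 18)·42 = 3528.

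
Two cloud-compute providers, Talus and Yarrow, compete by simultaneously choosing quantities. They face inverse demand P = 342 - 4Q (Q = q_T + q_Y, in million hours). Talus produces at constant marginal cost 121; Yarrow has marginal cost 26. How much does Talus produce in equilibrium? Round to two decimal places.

10.50

Talus's profit: π_T = (342 - 4Q)q_T - (121q_T). Setting ∂π_T/∂q_T = 0: 221 - 8q_T - 4(q_Y) = 0.
Yarrow's first-order condition: 316 - 8q_Y - 4(q_T) = 0.
Rearranging gives the reaction functions q_T = (221 - 4q_Y)/8 and q_Y = (316 - 4q_T)/8.
Substituting one into the other gives q_T = 21/2 and q_Y = 137/4.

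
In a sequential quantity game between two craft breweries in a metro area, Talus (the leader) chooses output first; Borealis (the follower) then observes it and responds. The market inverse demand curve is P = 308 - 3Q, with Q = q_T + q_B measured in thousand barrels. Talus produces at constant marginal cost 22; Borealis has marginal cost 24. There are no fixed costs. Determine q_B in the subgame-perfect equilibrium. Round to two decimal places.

23.33

Solve by backward induction. Given q_T, the follower Borealis maximises π_B = (308 - 3q_T - 3q_B)q_B - 24q_B.
Setting the follower's marginal profit to zero, 284 - 3q_T - 6q_B = 0, i.e. q_B = (284 - 3q_T)/6.
The leader anticipates this reaction. Substituting into P = 308 - 3Q gives P = 166 - (3/2)q_T, so π_T = (166 - (3/2)q_T)q_T - 22q_T.
Leader FOC: 144 - 3q_T = 0, so q_T = 48.
Then q_B = (284 - 3·48)/6 = 70/3.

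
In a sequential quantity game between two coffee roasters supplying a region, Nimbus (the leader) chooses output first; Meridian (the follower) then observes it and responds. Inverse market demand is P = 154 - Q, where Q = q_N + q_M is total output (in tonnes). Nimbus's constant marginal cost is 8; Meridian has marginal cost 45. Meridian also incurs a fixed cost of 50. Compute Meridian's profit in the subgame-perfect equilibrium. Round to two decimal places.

26.56

Solve by backward induction. Given q_N, the follower Meridian maximises π_M = (154 - q_N - q_M)q_M - 45q_M.
∂π_M/∂q_M = 109 - q_N - 2q_M = 0 gives the reaction function q_M = (109 - q_N)/2.
Nimbus substitutes q_M(q_N) into its own profit: π_N = q_N(154 - q_N - (109 - q_N)/2) - 8q_N = (199/2 - (1/2)q_N)q_N - 8q_N.
Maximising: ∂π_N/∂q_N = 183/2 - q_N = 0, giving q_N = 183/2.
Then q_M = (109 - 183/2)/2 = 35/4.
Price P = 154 - 401/4 = 215/4.
Meridian's profit: (215/4 - 45)·(35/4) - 50 = 425/16.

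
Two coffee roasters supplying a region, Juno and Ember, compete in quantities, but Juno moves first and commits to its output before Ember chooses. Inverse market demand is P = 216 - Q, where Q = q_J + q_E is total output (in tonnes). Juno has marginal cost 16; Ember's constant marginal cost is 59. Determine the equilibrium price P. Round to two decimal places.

76.75

The follower Ember best-responds to any q_J: π_E = (216 - Q)q_E - 59q_E.
Setting the follower's marginal profit to zero, 157 - q_J - 2q_E = 0, i.e. q_E = (157 - q_J)/2.
The leader anticipates this reaction. Substituting into P = 216 - Q gives P = 275/2 - (1/2)q_J, so π_J = (275/2 - (1/2)q_J)q_J - 16q_J.
The leader's first-order condition 243/2 - q_J = 0 yields q_J = 243/2.
Then q_E = (157 - 243/2)/2 = 71/4.
Total output Q = 557/4, so price P = 216 - 557/4 = 307/4.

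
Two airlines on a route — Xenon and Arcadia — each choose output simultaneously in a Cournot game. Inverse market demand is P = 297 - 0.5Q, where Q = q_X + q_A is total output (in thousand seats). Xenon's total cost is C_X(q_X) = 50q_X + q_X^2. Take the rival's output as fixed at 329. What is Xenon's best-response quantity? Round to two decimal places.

27.50

With the rival's output fixed at 329, Xenon's profit is π_X = (297 - (1/2)·329 - (1/2)q_X)q_X - (50q_X + q_X²) = (265/2 - (1/2)q_X)q_X - (50q_X + q_X²).
∂π_X/∂q_X = 165/2 - 3q_X = 0, so q_X = 55/2.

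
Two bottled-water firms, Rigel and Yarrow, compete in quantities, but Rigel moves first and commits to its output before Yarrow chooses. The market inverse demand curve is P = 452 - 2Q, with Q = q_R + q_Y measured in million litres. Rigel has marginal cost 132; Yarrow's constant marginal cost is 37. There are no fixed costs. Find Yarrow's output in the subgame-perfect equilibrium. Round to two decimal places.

75.63

The follower Yarrow best-responds to any q_R: π_Y = (452 - 2Q)q_Y - 37q_Y.
Follower FOC: 415 - 2q_R - 4q_Y = 0, so q_Y(q_R) = (415 - 2q_R)/4.
Rigel substitutes q_Y(q_R) into its own profit: π_R = q_R(452 - 2q_R - (415 - 2q_R)/2) - 132q_R = (489/2 - q_R)q_R - 132q_R.
Leader FOC: 225/2 - 2q_R = 0, so q_R = 225/4.
Then q_Y = (415 - 2·(225/4))/4 = 605/8.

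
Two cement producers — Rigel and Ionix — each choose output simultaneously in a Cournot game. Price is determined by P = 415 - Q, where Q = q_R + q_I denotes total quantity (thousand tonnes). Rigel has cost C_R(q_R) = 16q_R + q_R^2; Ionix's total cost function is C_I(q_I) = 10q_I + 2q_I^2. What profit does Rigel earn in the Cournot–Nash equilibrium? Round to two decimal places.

14956.98

Rigel's profit: π_R = (415 - Q)q_R - (16q_R + q_R²). Setting ∂π_R/∂q_R = 0: 399 - 4q_R - (q_I) = 0.
Ionix's profit: π_I = (415 - Q)q_I - (10q_I + 2q_I²). Setting ∂π_I/∂q_I = 0: 405 - 6q_I - (q_R) = 0.
So q_R = (399 - q_I)/4 and q_I = (405 - q_R)/6.
Substituting one into the other gives q_R = 1989/23 and q_I = 1221/23.
Price P = 415 - 139.5652 = 275.4348.
Rigel's profit: 275.4348·(1989/23) - 16·(1989/23) - (1989/23)² = 14956.9792.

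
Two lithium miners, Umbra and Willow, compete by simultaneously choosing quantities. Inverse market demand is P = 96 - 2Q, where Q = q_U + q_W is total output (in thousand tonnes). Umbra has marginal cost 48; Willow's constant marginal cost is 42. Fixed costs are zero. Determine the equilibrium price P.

62

Umbra's profit: π_U = (96 - 2Q)q_U - (48q_U). Setting ∂π_U/∂q_U = 0: 48 - 4q_U - 2(q_W) = 0.
Willow's first-order condition: 54 - 4q_W - 2(q_U) = 0.
So q_U = (48 - 2q_W)/4 and q_W = (54 - 2q_U)/4.
Substituting one into the other gives q_U = 7 and q_W = 10.
Total output Q = 17, so price P = 96 - 2·17 = 62.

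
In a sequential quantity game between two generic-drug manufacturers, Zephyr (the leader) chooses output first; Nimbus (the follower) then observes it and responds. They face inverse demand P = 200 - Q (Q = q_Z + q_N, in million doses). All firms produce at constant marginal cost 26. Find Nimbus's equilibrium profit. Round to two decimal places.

1892.25

Solve by backward induction. Given q_Z, the follower Nimbus maximises π_N = (200 - q_Z - q_N)q_N - 26q_N.
Follower FOC: 174 - q_Z - 2q_N = 0, so q_N(q_Z) = (174 - q_Z)/2.
Zephyr substitutes q_N(q_Z) into its own profit: π_Z = q_Z(200 - q_Z - (174 - q_Z)/2) - 26q_Z = (113 - (1/2)q_Z)q_Z - 26q_Z.
Leader FOC: 87 - q_Z = 0, so q_Z = 87.
Then q_N = (174 - 87)/2 = 87/2.
Price P = 200 - 261/2 = 139/2.
Nimbus's profit: (139/2 - 26)·(87/2) = 1892.2500.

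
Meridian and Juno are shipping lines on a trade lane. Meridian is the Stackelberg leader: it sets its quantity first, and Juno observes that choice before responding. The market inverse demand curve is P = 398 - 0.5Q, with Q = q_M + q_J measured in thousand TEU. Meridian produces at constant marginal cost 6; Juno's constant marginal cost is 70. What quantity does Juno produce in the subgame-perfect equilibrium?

100

Solve by backward induction. Given q_M, the follower Juno maximises π_J = (398 - (1/2)q_M - (1/2)q_J)q_J - 70q_J.
Setting the follower's marginal profit to zero, 328 - (1/2)q_M - q_J = 0, i.e. q_J = (328 - (1/2)q_M).
The leader anticipates this reaction. Substituting into P = 398 - 0.5Q gives P = 234 - (1/4)q_M, so π_M = (234 - (1/4)q_M)q_M - 6q_M.
Leader FOC: 228 - (1/2)q_M = 0, so q_M = 456.
Then q_J = (328 - (1/2)·456) = 100.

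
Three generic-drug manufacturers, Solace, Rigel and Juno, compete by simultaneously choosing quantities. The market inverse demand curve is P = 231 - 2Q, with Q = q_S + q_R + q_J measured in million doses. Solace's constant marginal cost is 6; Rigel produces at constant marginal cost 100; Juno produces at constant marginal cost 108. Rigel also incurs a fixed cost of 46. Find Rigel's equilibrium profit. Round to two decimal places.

17.28

Solace's profit: π_S = (231 - 2Q)q_S - (6q_S). Setting ∂π_S/∂q_S = 0: 225 - 4q_S - 2(q_R + q_J) = 0.
Rigel's profit: π_R = (231 - 2Q)q_R - (100q_R). Setting ∂π_R/∂q_R = 0: 131 - 4q_R - 2(q_S + q_J) = 0.
Juno's profit: π_J = (231 - 2Q)q_J - (108q_J). Setting ∂π_J/∂q_J = 0: 123 - 4q_J - 2(q_S + q_R) = 0.
Adding the 3 first-order conditions: 479 − 8Q = 0, so Q = 479/8.
Back-substituting: q_S = (225 − 479/4)/2 = 421/8, q_R = (131 − 479/4)/2 = 45/8, q_J = (123 − 479/4)/2 = 13/8.
Price P = 231 - 2·(479/8) = 445/4.
Rigel's profit: (445/4 - 100)·(45/8) - 46 = 553/32.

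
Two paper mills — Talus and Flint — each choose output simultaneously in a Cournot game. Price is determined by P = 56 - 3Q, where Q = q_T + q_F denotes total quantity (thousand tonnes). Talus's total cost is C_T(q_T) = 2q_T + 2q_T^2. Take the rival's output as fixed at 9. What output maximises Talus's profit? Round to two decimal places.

With the rival's output fixed at 9, Talus's profit is π_T = (56 - 3·9 - 3q_T)q_T - (2q_T + 2q_T²) = (29 - 3q_T)q_T - (2q_T + 2q_T²).
∂π_T/∂q_T = 27 - 10q_T = 0, so q_T = 27/10.

2.70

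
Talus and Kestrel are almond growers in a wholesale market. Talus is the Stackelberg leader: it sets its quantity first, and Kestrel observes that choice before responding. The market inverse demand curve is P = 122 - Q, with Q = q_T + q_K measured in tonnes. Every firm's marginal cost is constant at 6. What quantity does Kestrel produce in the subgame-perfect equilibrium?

29

Solve by backward induction. Given q_T, the follower Kestrel maximises π_K = (122 - q_T - q_K)q_K - 6q_K.
Setting the follower's marginal profit to zero, 116 - q_T - 2q_K = 0, i.e. q_K = (116 - q_T)/2.
Talus substitutes q_K(q_T) into its own profit: π_T = q_T(122 - q_T - (116 - q_T)/2) - 6q_T = (64 - (1/2)q_T)q_T - 6q_T.
Maximising: ∂π_T/∂q_T = 58 - q_T = 0, giving q_T = 58.
Then q_K = (116 - 58)/2 = 29.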